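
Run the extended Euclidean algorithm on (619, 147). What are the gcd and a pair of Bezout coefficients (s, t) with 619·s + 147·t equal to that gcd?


Euclidean algorithm on (619, 147) — divide until remainder is 0:
  619 = 4 · 147 + 31
  147 = 4 · 31 + 23
  31 = 1 · 23 + 8
  23 = 2 · 8 + 7
  8 = 1 · 7 + 1
  7 = 7 · 1 + 0
gcd(619, 147) = 1.
Track Bezout coefficients alongside the remainders: start with r₀ = 619 = a·1 + b·0 (s = 1, t = 0) and r₁ = 147 = a·0 + b·1 (s = 0, t = 1); each new remainder r_{k+1} = r_{k-1} − q_k·r_k inherits s_{k+1} = s_{k-1} − q_k·s_k, t_{k+1} = t_{k-1} − q_k·t_k, so r_k = a·s_k + b·t_k at every step:
  q = 4: r = 31, s = 1 − 4·0 = 1, t = 0 − 4·1 = -4  (check: 619·1 + 147·(-4) = 31)
  q = 4: r = 23, s = 0 − 4·1 = -4, t = 1 − 4·(-4) = 17  (check: 619·(-4) + 147·17 = 23)
  q = 1: r = 8, s = 1 − 1·(-4) = 5, t = -4 − 1·17 = -21  (check: 619·5 + 147·(-21) = 8)
  q = 2: r = 7, s = -4 − 2·5 = -14, t = 17 − 2·(-21) = 59  (check: 619·(-14) + 147·59 = 7)
  q = 1: r = 1, s = 5 − 1·(-14) = 19, t = -21 − 1·59 = -80  (check: 619·19 + 147·(-80) = 1)
The row with r = 1 (the gcd) gives the Bezout coefficients s = 19, t = -80.
Result: 619 · (19) + 147 · (-80) = 1.

gcd(619, 147) = 1; s = 19, t = -80 (check: 619·19 + 147·(-80) = 1).


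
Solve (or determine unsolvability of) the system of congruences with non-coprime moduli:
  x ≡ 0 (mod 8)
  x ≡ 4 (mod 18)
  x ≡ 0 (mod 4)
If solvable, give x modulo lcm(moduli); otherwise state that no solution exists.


Moduli 8, 18, 4 are not pairwise coprime, so CRT works modulo lcm(m_i) when all pairwise compatibility conditions hold.
Pairwise compatibility: gcd(m_i, m_j) must divide a_i - a_j for every pair.
Merge one congruence at a time:
  Start: x ≡ 0 (mod 8).
  Combine with x ≡ 4 (mod 18): gcd(8, 18) = 2; 4 - 0 = 4, which IS divisible by 2, so compatible.
    Write x = 0 + 8·t and substitute into x ≡ 4 (mod 18): 8·t ≡ 4 − 0 = 4 (mod 18).
    Divide the congruence (and modulus) by g = 2: 4·t ≡ 2 (mod 9).
    The inverse of 4 mod 9 is 7 (since 4·7 = 28 = 3·9 + 1), so t ≡ 7·2 = 14 ≡ 5 (mod 9).
    Then x = 0 + 8·5 = 40, valid modulo lcm(8, 18) = 72: x ≡ 40 (mod 72).
  Combine with x ≡ 0 (mod 4): gcd(72, 4) = 4; 0 - 40 = -40, which IS divisible by 4, so compatible.
    Write x = 40 + 72·t and substitute into x ≡ 0 (mod 4): 72·t ≡ 0 − 40 = -40 (mod 4).
    Divide the congruence (and modulus) by g = 4: 18·t ≡ -10 (mod 1).
    Modulo 1 every t works; take t = 0.
    Then x = 40 + 72·0 = 40, valid modulo lcm(72, 4) = 72: x ≡ 40 (mod 72).
Verify: 40 mod 8 = 0, 40 mod 18 = 4, 40 mod 4 = 0.

x ≡ 40 (mod 72).


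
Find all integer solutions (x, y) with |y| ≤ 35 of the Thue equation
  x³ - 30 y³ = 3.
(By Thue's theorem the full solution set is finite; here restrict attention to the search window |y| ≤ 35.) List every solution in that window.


The equation is x³ - 30y³ = 3. For fixed y, x³ = 30·y³ + 3, so a solution requires the RHS to be a perfect cube.
Strategy: iterate y from -35 to 35, compute RHS = 30·y³ + 3, and check whether it is a (positive or negative) perfect cube.
Check small values of y:
  y = 0: RHS = 3 is not a perfect cube.
  y = 1: RHS = 33 is not a perfect cube.
  y = -1: RHS = -27 = (-3)³ ⇒ x = -3 works.
  y = 2: RHS = 243 is not a perfect cube.
  y = -2: RHS = -237 is not a perfect cube.
  y = 3: RHS = 813 is not a perfect cube.
  y = -3: RHS = -807 is not a perfect cube.
Continuing the search up to |y| = 35 finds no further solutions beyond those listed.
Collected solutions: (-3, -1).

Solutions (with |y| ≤ 35): (-3, -1).


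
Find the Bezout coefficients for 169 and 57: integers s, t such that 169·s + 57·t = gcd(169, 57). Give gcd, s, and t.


Euclidean algorithm on (169, 57) — divide until remainder is 0:
  169 = 2 · 57 + 55
  57 = 1 · 55 + 2
  55 = 27 · 2 + 1
  2 = 2 · 1 + 0
gcd(169, 57) = 1.
Track Bezout coefficients alongside the remainders: start with r₀ = 169 = a·1 + b·0 (s = 1, t = 0) and r₁ = 57 = a·0 + b·1 (s = 0, t = 1); each new remainder r_{k+1} = r_{k-1} − q_k·r_k inherits s_{k+1} = s_{k-1} − q_k·s_k, t_{k+1} = t_{k-1} − q_k·t_k, so r_k = a·s_k + b·t_k at every step:
  q = 2: r = 55, s = 1 − 2·0 = 1, t = 0 − 2·1 = -2  (check: 169·1 + 57·(-2) = 55)
  q = 1: r = 2, s = 0 − 1·1 = -1, t = 1 − 1·(-2) = 3  (check: 169·(-1) + 57·3 = 2)
  q = 27: r = 1, s = 1 − 27·(-1) = 28, t = -2 − 27·3 = -83  (check: 169·28 + 57·(-83) = 1)
The row with r = 1 (the gcd) gives the Bezout coefficients s = 28, t = -83.
Result: 169 · (28) + 57 · (-83) = 1.

gcd(169, 57) = 1; s = 28, t = -83 (check: 169·28 + 57·(-83) = 1).


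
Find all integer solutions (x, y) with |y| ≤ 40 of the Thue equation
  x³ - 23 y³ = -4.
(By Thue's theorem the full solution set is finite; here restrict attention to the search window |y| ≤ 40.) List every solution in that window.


The equation is x³ - 23y³ = -4. For fixed y, x³ = 23·y³ − 4, so a solution requires the RHS to be a perfect cube.
Strategy: iterate y from -40 to 40, compute RHS = 23·y³ − 4, and check whether it is a (positive or negative) perfect cube.
Check small values of y:
  y = 0: RHS = -4 is not a perfect cube.
  y = 1: RHS = 19 is not a perfect cube.
  y = -1: RHS = -27 = (-3)³ ⇒ x = -3 works.
  y = 2: RHS = 180 is not a perfect cube.
  y = -2: RHS = -188 is not a perfect cube.
  y = 3: RHS = 617 is not a perfect cube.
  y = -3: RHS = -625 is not a perfect cube.
Continuing the search up to |y| = 40 finds no further solutions beyond those listed.
Collected solutions: (-3, -1).

Solutions (with |y| ≤ 40): (-3, -1).


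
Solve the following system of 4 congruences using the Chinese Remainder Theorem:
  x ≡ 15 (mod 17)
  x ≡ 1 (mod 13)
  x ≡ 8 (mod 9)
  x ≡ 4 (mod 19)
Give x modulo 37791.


Product of moduli M = 17 · 13 · 9 · 19 = 37791.
Merge one congruence at a time:
  Start: x ≡ 15 (mod 17).
  Combine with x ≡ 1 (mod 13); new modulus lcm = 221.
    Write x = 15 + 17·t and substitute into x ≡ 1 (mod 13): 17·t ≡ 1 − 15 = -14 (mod 13).
    Reduce coefficients mod 13: 4·t ≡ 12 (mod 13).
    The inverse of 4 mod 13 is 10 (since 4·10 = 40 = 3·13 + 1), so t ≡ 10·12 = 120 ≡ 3 (mod 13).
    Then x = 15 + 17·3 = 66, valid modulo lcm(17, 13) = 221: x ≡ 66 (mod 221).
  Combine with x ≡ 8 (mod 9); new modulus lcm = 1989.
    Write x = 66 + 221·t and substitute into x ≡ 8 (mod 9): 221·t ≡ 8 − 66 = -58 (mod 9).
    Reduce coefficients mod 9: 5·t ≡ 5 (mod 9).
    The inverse of 5 mod 9 is 2 (since 5·2 = 10 = 1·9 + 1), so t ≡ 2·5 = 10 ≡ 1 (mod 9).
    Then x = 66 + 221·1 = 287, valid modulo lcm(221, 9) = 1989: x ≡ 287 (mod 1989).
  Combine with x ≡ 4 (mod 19); new modulus lcm = 37791.
    Write x = 287 + 1989·t and substitute into x ≡ 4 (mod 19): 1989·t ≡ 4 − 287 = -283 (mod 19).
    Reduce coefficients mod 19: 13·t ≡ 2 (mod 19).
    The inverse of 13 mod 19 is 3 (since 13·3 = 39 = 2·19 + 1), so t ≡ 3·2 = 6 ≡ 6 (mod 19).
    Then x = 287 + 1989·6 = 12221, valid modulo lcm(1989, 19) = 37791: x ≡ 12221 (mod 37791).
Verify against each original: 12221 mod 17 = 15, 12221 mod 13 = 1, 12221 mod 9 = 8, 12221 mod 19 = 4.

x ≡ 12221 (mod 37791).


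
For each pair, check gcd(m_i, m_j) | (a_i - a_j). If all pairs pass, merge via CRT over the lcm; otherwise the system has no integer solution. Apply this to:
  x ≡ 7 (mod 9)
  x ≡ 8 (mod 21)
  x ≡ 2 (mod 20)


Moduli 9, 21, 20 are not pairwise coprime, so CRT works modulo lcm(m_i) when all pairwise compatibility conditions hold.
Pairwise compatibility: gcd(m_i, m_j) must divide a_i - a_j for every pair.
Merge one congruence at a time:
  Start: x ≡ 7 (mod 9).
  Combine with x ≡ 8 (mod 21): gcd(9, 21) = 3, and 8 - 7 = 1 is NOT divisible by 3.
    ⇒ system is inconsistent (no integer solution).

No solution (the system is inconsistent).


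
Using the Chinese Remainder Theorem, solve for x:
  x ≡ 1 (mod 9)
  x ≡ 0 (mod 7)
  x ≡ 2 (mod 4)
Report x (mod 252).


Moduli 9, 7, 4 are pairwise coprime; by CRT there is a unique solution modulo M = 9 · 7 · 4 = 252.
Solve pairwise, accumulating the modulus:
  Start with x ≡ 1 (mod 9).
  Combine with x ≡ 0 (mod 7): since gcd(9, 7) = 1, we get a unique residue mod 63.
    Write x = 1 + 9·t and substitute into x ≡ 0 (mod 7): 9·t ≡ 0 − 1 = -1 (mod 7).
    Reduce coefficients mod 7: 2·t ≡ 6 (mod 7).
    The inverse of 2 mod 7 is 4 (since 2·4 = 8 = 1·7 + 1), so t ≡ 4·6 = 24 ≡ 3 (mod 7).
    Then x = 1 + 9·3 = 28, valid modulo lcm(9, 7) = 63: x ≡ 28 (mod 63).
  Combine with x ≡ 2 (mod 4): since gcd(63, 4) = 1, we get a unique residue mod 252.
    Write x = 28 + 63·t and substitute into x ≡ 2 (mod 4): 63·t ≡ 2 − 28 = -26 (mod 4).
    Reduce coefficients mod 4: 3·t ≡ 2 (mod 4).
    The inverse of 3 mod 4 is 3 (since 3·3 = 9 = 2·4 + 1), so t ≡ 3·2 = 6 ≡ 2 (mod 4).
    Then x = 28 + 63·2 = 154, valid modulo lcm(63, 4) = 252: x ≡ 154 (mod 252).
Verify: 154 mod 9 = 1 ✓, 154 mod 7 = 0 ✓, 154 mod 4 = 2 ✓.

x ≡ 154 (mod 252).


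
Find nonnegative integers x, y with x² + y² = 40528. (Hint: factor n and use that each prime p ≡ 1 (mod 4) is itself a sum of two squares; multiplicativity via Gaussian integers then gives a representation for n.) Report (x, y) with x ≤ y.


Step 1: Factor n = 40528 = 2^4 · 17 · 149.
Step 2: Check the mod-4 condition on each prime factor: 2 = 2 (special); 17 ≡ 1 (mod 4), exponent 1; 149 ≡ 1 (mod 4), exponent 1.
All primes ≡ 3 (mod 4) appear to even exponent (or don't appear), so by the two-squares theorem n IS expressible as a sum of two squares.
Step 3: Build a representation. Group n = k² · m with k = 4 and m = 17 · 149 = 2533 (a product of primes ≡ 1 (mod 4)); a representation of m scales to one of n via (k·x)² + (k·y)² = k²(x² + y²). Each prime p ≡ 1 (mod 4) is itself a sum of two squares; find a² by testing p − a² for a perfect square:
  17: 17 − 1² = 16 = 4² ⇒ 17 = 1² + 4².
  149: 149 − 1² = 148, 149 − 2² = 145, 149 − 3² = 140, 149 − 4² = 133, 149 − 5² = 124, 149 − 6² = 113, 149 − 7² = 100 = 10² ⇒ 149 = 7² + 10².
  Combine using the Brahmagupta–Fibonacci identity (a² + b²)(c² + d²) = (ac − bd)² + (ad + bc)² = (ac + bd)² + (ad − bc)²:
  17 · 149 = 2533: from (1² + 4²)(7² + 10²), take (1·7 − 4·10, 1·10 + 4·7) = (7 − 40, 10 + 28) = (-33, 38); dropping signs (only squares matter) gives (33, 38); check 33² + 38² = 1089 + 1444 = 2533 ✓.
  Scale by k = 4: (4·33, 4·38) = (132, 152).
Step 4: Order so x ≤ y and verify: 132² + 152² = 17424 + 23104 = 40528 = n. ✓

n = 40528 = 132² + 152² (one valid representation with x ≤ y).


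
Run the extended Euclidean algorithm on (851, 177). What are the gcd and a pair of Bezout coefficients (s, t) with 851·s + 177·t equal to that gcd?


Euclidean algorithm on (851, 177) — divide until remainder is 0:
  851 = 4 · 177 + 143
  177 = 1 · 143 + 34
  143 = 4 · 34 + 7
  34 = 4 · 7 + 6
  7 = 1 · 6 + 1
  6 = 6 · 1 + 0
gcd(851, 177) = 1.
Track Bezout coefficients alongside the remainders: start with r₀ = 851 = a·1 + b·0 (s = 1, t = 0) and r₁ = 177 = a·0 + b·1 (s = 0, t = 1); each new remainder r_{k+1} = r_{k-1} − q_k·r_k inherits s_{k+1} = s_{k-1} − q_k·s_k, t_{k+1} = t_{k-1} − q_k·t_k, so r_k = a·s_k + b·t_k at every step:
  q = 4: r = 143, s = 1 − 4·0 = 1, t = 0 − 4·1 = -4  (check: 851·1 + 177·(-4) = 143)
  q = 1: r = 34, s = 0 − 1·1 = -1, t = 1 − 1·(-4) = 5  (check: 851·(-1) + 177·5 = 34)
  q = 4: r = 7, s = 1 − 4·(-1) = 5, t = -4 − 4·5 = -24  (check: 851·5 + 177·(-24) = 7)
  q = 4: r = 6, s = -1 − 4·5 = -21, t = 5 − 4·(-24) = 101  (check: 851·(-21) + 177·101 = 6)
  q = 1: r = 1, s = 5 − 1·(-21) = 26, t = -24 − 1·101 = -125  (check: 851·26 + 177·(-125) = 1)
The row with r = 1 (the gcd) gives the Bezout coefficients s = 26, t = -125.
Result: 851 · (26) + 177 · (-125) = 1.

gcd(851, 177) = 1; s = 26, t = -125 (check: 851·26 + 177·(-125) = 1).


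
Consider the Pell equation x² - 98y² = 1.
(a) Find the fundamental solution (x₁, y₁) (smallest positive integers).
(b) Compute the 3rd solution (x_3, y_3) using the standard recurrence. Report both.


Step 1: Find the fundamental solution (x₁, y₁) of x² - 98y² = 1.
  Expand √98 as a continued fraction. a₀ = ⌊√98⌋ = 9; iterate m_{k+1} = d_k·a_k − m_k, d_{k+1} = (98 − m_{k+1}²)/d_k, a_{k+1} = ⌊(a₀ + m_{k+1})/d_{k+1}⌋ (starting m₀ = 0, d₀ = 1), with convergents p_k = a_k·p_{k-1} + p_{k-2}, q_k = a_k·q_{k-1} + q_{k-2} (p₋₁ = 1, q₋₁ = 0):
  k = 0: a₀ = 9; p₀/q₀ = 9/1; p₀² − 98·q₀² = 81 − 98 = -17.
  k = 1: m = 9, d = 17, a = ⌊(9 + 9)/17⌋ = 1; p/q = (1·9 + 1)/(1·1 + 0) = 10/1; p² − 98·q² = 100 − 98 = 2.
  k = 2: m = 8, d = 2, a = ⌊(9 + 8)/2⌋ = 8; p/q = (8·10 + 9)/(8·1 + 1) = 89/9; p² − 98·q² = 7921 − 7938 = -17.
  k = 3: m = 8, d = 17, a = ⌊(9 + 8)/17⌋ = 1; p/q = (1·89 + 10)/(1·9 + 1) = 99/10; p² − 98·q² = 9801 − 9800 = 1.
  The first convergent with p² − 98·q² = 1 gives the fundamental solution (x₁, y₁) = (99, 10).
Step 2: Apply the recurrence (x_{n+1}, y_{n+1}) = (x₁x_n + 98y₁y_n, x₁y_n + y₁x_n) repeatedly.
  From (x_1, y_1) = (99, 10): x_2 = 99·99 + 98·10·10 = 19601; y_2 = 99·10 + 10·99 = 1980.
  From (x_2, y_2) = (19601, 1980): x_3 = 99·19601 + 98·10·1980 = 3880899; y_3 = 99·1980 + 10·19601 = 392030.
Step 3: Verify x_3² - 98·y_3² = 15061377048201 - 15061377048200 = 1 (should be 1). ✓

(x_1, y_1) = (99, 10); (x_3, y_3) = (3880899, 392030).


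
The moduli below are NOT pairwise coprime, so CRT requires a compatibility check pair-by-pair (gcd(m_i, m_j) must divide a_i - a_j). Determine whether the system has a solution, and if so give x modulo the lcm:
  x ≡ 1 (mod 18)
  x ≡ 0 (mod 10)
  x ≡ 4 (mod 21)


Moduli 18, 10, 21 are not pairwise coprime, so CRT works modulo lcm(m_i) when all pairwise compatibility conditions hold.
Pairwise compatibility: gcd(m_i, m_j) must divide a_i - a_j for every pair.
Merge one congruence at a time:
  Start: x ≡ 1 (mod 18).
  Combine with x ≡ 0 (mod 10): gcd(18, 10) = 2, and 0 - 1 = -1 is NOT divisible by 2.
    ⇒ system is inconsistent (no integer solution).

No solution (the system is inconsistent).


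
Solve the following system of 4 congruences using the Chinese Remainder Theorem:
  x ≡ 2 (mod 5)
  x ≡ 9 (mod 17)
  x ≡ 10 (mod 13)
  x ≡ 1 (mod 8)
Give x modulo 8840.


Product of moduli M = 5 · 17 · 13 · 8 = 8840.
Merge one congruence at a time:
  Start: x ≡ 2 (mod 5).
  Combine with x ≡ 9 (mod 17); new modulus lcm = 85.
    Write x = 2 + 5·t and substitute into x ≡ 9 (mod 17): 5·t ≡ 9 − 2 = 7 (mod 17).
    The inverse of 5 mod 17 is 7 (since 5·7 = 35 = 2·17 + 1), so t ≡ 7·7 = 49 ≡ 15 (mod 17).
    Then x = 2 + 5·15 = 77, valid modulo lcm(5, 17) = 85: x ≡ 77 (mod 85).
  Combine with x ≡ 10 (mod 13); new modulus lcm = 1105.
    Write x = 77 + 85·t and substitute into x ≡ 10 (mod 13): 85·t ≡ 10 − 77 = -67 (mod 13).
    Reduce coefficients mod 13: 7·t ≡ 11 (mod 13).
    The inverse of 7 mod 13 is 2 (since 7·2 = 14 = 1·13 + 1), so t ≡ 2·11 = 22 ≡ 9 (mod 13).
    Then x = 77 + 85·9 = 842, valid modulo lcm(85, 13) = 1105: x ≡ 842 (mod 1105).
  Combine with x ≡ 1 (mod 8); new modulus lcm = 8840.
    Write x = 842 + 1105·t and substitute into x ≡ 1 (mod 8): 1105·t ≡ 1 − 842 = -841 (mod 8).
    Reduce coefficients mod 8: 1·t ≡ 7 (mod 8).
    So t ≡ 7 (mod 8).
    Then x = 842 + 1105·7 = 8577, valid modulo lcm(1105, 8) = 8840: x ≡ 8577 (mod 8840).
Verify against each original: 8577 mod 5 = 2, 8577 mod 17 = 9, 8577 mod 13 = 10, 8577 mod 8 = 1.

x ≡ 8577 (mod 8840).


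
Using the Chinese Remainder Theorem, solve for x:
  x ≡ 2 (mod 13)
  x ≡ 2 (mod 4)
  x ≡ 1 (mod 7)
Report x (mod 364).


Moduli 13, 4, 7 are pairwise coprime; by CRT there is a unique solution modulo M = 13 · 4 · 7 = 364.
Solve pairwise, accumulating the modulus:
  Start with x ≡ 2 (mod 13).
  Combine with x ≡ 2 (mod 4): since gcd(13, 4) = 1, we get a unique residue mod 52.
    Write x = 2 + 13·t and substitute into x ≡ 2 (mod 4): 13·t ≡ 2 − 2 = 0 (mod 4).
    Reduce coefficients mod 4: 1·t ≡ 0 (mod 4).
    So t ≡ 0 (mod 4).
    Then x = 2 + 13·0 = 2, valid modulo lcm(13, 4) = 52: x ≡ 2 (mod 52).
  Combine with x ≡ 1 (mod 7): since gcd(52, 7) = 1, we get a unique residue mod 364.
    Write x = 2 + 52·t and substitute into x ≡ 1 (mod 7): 52·t ≡ 1 − 2 = -1 (mod 7).
    Reduce coefficients mod 7: 3·t ≡ 6 (mod 7).
    The inverse of 3 mod 7 is 5 (since 3·5 = 15 = 2·7 + 1), so t ≡ 5·6 = 30 ≡ 2 (mod 7).
    Then x = 2 + 52·2 = 106, valid modulo lcm(52, 7) = 364: x ≡ 106 (mod 364).
Verify: 106 mod 13 = 2 ✓, 106 mod 4 = 2 ✓, 106 mod 7 = 1 ✓.

x ≡ 106 (mod 364).


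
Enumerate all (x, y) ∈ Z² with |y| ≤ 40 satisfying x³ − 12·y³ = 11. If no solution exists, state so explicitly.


The equation is x³ - 12y³ = 11. For fixed y, x³ = 12·y³ + 11, so a solution requires the RHS to be a perfect cube.
Strategy: iterate y from -40 to 40, compute RHS = 12·y³ + 11, and check whether it is a (positive or negative) perfect cube.
Check small values of y:
  y = 0: RHS = 11 is not a perfect cube.
  y = 1: RHS = 23 is not a perfect cube.
  y = -1: RHS = -1 = (-1)³ ⇒ x = -1 works.
  y = 2: RHS = 107 is not a perfect cube.
  y = -2: RHS = -85 is not a perfect cube.
  y = 3: RHS = 335 is not a perfect cube.
  y = -3: RHS = -313 is not a perfect cube.
Continuing the search up to |y| = 40 finds no further solutions beyond those listed.
Collected solutions: (-1, -1).

Solutions (with |y| ≤ 40): (-1, -1).


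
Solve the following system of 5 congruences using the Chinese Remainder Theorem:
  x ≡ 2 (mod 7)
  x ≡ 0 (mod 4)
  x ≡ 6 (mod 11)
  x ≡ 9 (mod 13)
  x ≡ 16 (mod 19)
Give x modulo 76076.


Product of moduli M = 7 · 4 · 11 · 13 · 19 = 76076.
Merge one congruence at a time:
  Start: x ≡ 2 (mod 7).
  Combine with x ≡ 0 (mod 4); new modulus lcm = 28.
    Write x = 2 + 7·t and substitute into x ≡ 0 (mod 4): 7·t ≡ 0 − 2 = -2 (mod 4).
    Reduce coefficients mod 4: 3·t ≡ 2 (mod 4).
    The inverse of 3 mod 4 is 3 (since 3·3 = 9 = 2·4 + 1), so t ≡ 3·2 = 6 ≡ 2 (mod 4).
    Then x = 2 + 7·2 = 16, valid modulo lcm(7, 4) = 28: x ≡ 16 (mod 28).
  Combine with x ≡ 6 (mod 11); new modulus lcm = 308.
    Write x = 16 + 28·t and substitute into x ≡ 6 (mod 11): 28·t ≡ 6 − 16 = -10 (mod 11).
    Reduce coefficients mod 11: 6·t ≡ 1 (mod 11).
    The inverse of 6 mod 11 is 2 (since 6·2 = 12 = 1·11 + 1), so t ≡ 2·1 = 2 ≡ 2 (mod 11).
    Then x = 16 + 28·2 = 72, valid modulo lcm(28, 11) = 308: x ≡ 72 (mod 308).
  Combine with x ≡ 9 (mod 13); new modulus lcm = 4004.
    Write x = 72 + 308·t and substitute into x ≡ 9 (mod 13): 308·t ≡ 9 − 72 = -63 (mod 13).
    Reduce coefficients mod 13: 9·t ≡ 2 (mod 13).
    The inverse of 9 mod 13 is 3 (since 9·3 = 27 = 2·13 + 1), so t ≡ 3·2 = 6 ≡ 6 (mod 13).
    Then x = 72 + 308·6 = 1920, valid modulo lcm(308, 13) = 4004: x ≡ 1920 (mod 4004).
  Combine with x ≡ 16 (mod 19); new modulus lcm = 76076.
    Write x = 1920 + 4004·t and substitute into x ≡ 16 (mod 19): 4004·t ≡ 16 − 1920 = -1904 (mod 19).
    Reduce coefficients mod 19: 14·t ≡ 15 (mod 19).
    The inverse of 14 mod 19 is 15 (since 14·15 = 210 = 11·19 + 1), so t ≡ 15·15 = 225 ≡ 16 (mod 19).
    Then x = 1920 + 4004·16 = 65984, valid modulo lcm(4004, 19) = 76076: x ≡ 65984 (mod 76076).
Verify against each original: 65984 mod 7 = 2, 65984 mod 4 = 0, 65984 mod 11 = 6, 65984 mod 13 = 9, 65984 mod 19 = 16.

x ≡ 65984 (mod 76076).


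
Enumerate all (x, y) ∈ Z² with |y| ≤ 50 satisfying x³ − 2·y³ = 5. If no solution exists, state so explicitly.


The equation is x³ - 2y³ = 5. For fixed y, x³ = 2·y³ + 5, so a solution requires the RHS to be a perfect cube.
Strategy: iterate y from -50 to 50, compute RHS = 2·y³ + 5, and check whether it is a (positive or negative) perfect cube.
Check small values of y:
  y = 0: RHS = 5 is not a perfect cube.
  y = 1: RHS = 7 is not a perfect cube.
  y = -1: RHS = 3 is not a perfect cube.
  y = 2: RHS = 21 is not a perfect cube.
  y = -2: RHS = -11 is not a perfect cube.
  y = 3: RHS = 59 is not a perfect cube.
  y = -3: RHS = -49 is not a perfect cube.
Continuing the search up to |y| = 50 finds no solutions either.
No (x, y) in the scanned range satisfies the equation.

No integer solutions with |y| ≤ 50.


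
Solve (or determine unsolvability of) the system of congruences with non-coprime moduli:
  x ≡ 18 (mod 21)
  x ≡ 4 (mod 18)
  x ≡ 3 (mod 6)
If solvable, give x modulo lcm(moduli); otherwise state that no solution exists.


Moduli 21, 18, 6 are not pairwise coprime, so CRT works modulo lcm(m_i) when all pairwise compatibility conditions hold.
Pairwise compatibility: gcd(m_i, m_j) must divide a_i - a_j for every pair.
Merge one congruence at a time:
  Start: x ≡ 18 (mod 21).
  Combine with x ≡ 4 (mod 18): gcd(21, 18) = 3, and 4 - 18 = -14 is NOT divisible by 3.
    ⇒ system is inconsistent (no integer solution).

No solution (the system is inconsistent).


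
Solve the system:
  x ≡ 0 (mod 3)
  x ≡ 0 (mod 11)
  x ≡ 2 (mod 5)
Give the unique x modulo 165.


Moduli 3, 11, 5 are pairwise coprime; by CRT there is a unique solution modulo M = 3 · 11 · 5 = 165.
Solve pairwise, accumulating the modulus:
  Start with x ≡ 0 (mod 3).
  Combine with x ≡ 0 (mod 11): since gcd(3, 11) = 1, we get a unique residue mod 33.
    Write x = 0 + 3·t and substitute into x ≡ 0 (mod 11): 3·t ≡ 0 − 0 = 0 (mod 11).
    The inverse of 3 mod 11 is 4 (since 3·4 = 12 = 1·11 + 1), so t ≡ 4·0 = 0 ≡ 0 (mod 11).
    Then x = 0 + 3·0 = 0, valid modulo lcm(3, 11) = 33: x ≡ 0 (mod 33).
  Combine with x ≡ 2 (mod 5): since gcd(33, 5) = 1, we get a unique residue mod 165.
    Write x = 0 + 33·t and substitute into x ≡ 2 (mod 5): 33·t ≡ 2 − 0 = 2 (mod 5).
    Reduce coefficients mod 5: 3·t ≡ 2 (mod 5).
    The inverse of 3 mod 5 is 2 (since 3·2 = 6 = 1·5 + 1), so t ≡ 2·2 = 4 ≡ 4 (mod 5).
    Then x = 0 + 33·4 = 132, valid modulo lcm(33, 5) = 165: x ≡ 132 (mod 165).
Verify: 132 mod 3 = 0 ✓, 132 mod 11 = 0 ✓, 132 mod 5 = 2 ✓.

x ≡ 132 (mod 165).


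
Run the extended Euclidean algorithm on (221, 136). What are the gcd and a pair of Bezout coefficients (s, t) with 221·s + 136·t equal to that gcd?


Euclidean algorithm on (221, 136) — divide until remainder is 0:
  221 = 1 · 136 + 85
  136 = 1 · 85 + 51
  85 = 1 · 51 + 34
  51 = 1 · 34 + 17
  34 = 2 · 17 + 0
gcd(221, 136) = 17.
Track Bezout coefficients alongside the remainders: start with r₀ = 221 = a·1 + b·0 (s = 1, t = 0) and r₁ = 136 = a·0 + b·1 (s = 0, t = 1); each new remainder r_{k+1} = r_{k-1} − q_k·r_k inherits s_{k+1} = s_{k-1} − q_k·s_k, t_{k+1} = t_{k-1} − q_k·t_k, so r_k = a·s_k + b·t_k at every step:
  q = 1: r = 85, s = 1 − 1·0 = 1, t = 0 − 1·1 = -1  (check: 221·1 + 136·(-1) = 85)
  q = 1: r = 51, s = 0 − 1·1 = -1, t = 1 − 1·(-1) = 2  (check: 221·(-1) + 136·2 = 51)
  q = 1: r = 34, s = 1 − 1·(-1) = 2, t = -1 − 1·2 = -3  (check: 221·2 + 136·(-3) = 34)
  q = 1: r = 17, s = -1 − 1·2 = -3, t = 2 − 1·(-3) = 5  (check: 221·(-3) + 136·5 = 17)
The row with r = 17 (the gcd) gives the Bezout coefficients s = -3, t = 5.
Result: 221 · (-3) + 136 · (5) = 17.

gcd(221, 136) = 17; s = -3, t = 5 (check: 221·(-3) + 136·5 = 17).


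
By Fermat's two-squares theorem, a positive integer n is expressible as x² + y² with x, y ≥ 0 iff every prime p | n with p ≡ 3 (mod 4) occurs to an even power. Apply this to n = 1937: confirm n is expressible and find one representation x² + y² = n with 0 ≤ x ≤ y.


Step 1: Factor n = 1937 = 13 · 149.
Step 2: Check the mod-4 condition on each prime factor: 13 ≡ 1 (mod 4), exponent 1; 149 ≡ 1 (mod 4), exponent 1.
All primes ≡ 3 (mod 4) appear to even exponent (or don't appear), so by the two-squares theorem n IS expressible as a sum of two squares.
Step 3: Build a representation. Here n = 13 · 149 is a product of primes ≡ 1 (mod 4). Each prime p ≡ 1 (mod 4) is itself a sum of two squares; find a² by testing p − a² for a perfect square:
  13: 13 − 1² = 12, 13 − 2² = 9 = 3² ⇒ 13 = 2² + 3².
  149: 149 − 1² = 148, 149 − 2² = 145, 149 − 3² = 140, 149 − 4² = 133, 149 − 5² = 124, 149 − 6² = 113, 149 − 7² = 100 = 10² ⇒ 149 = 7² + 10².
  Combine using the Brahmagupta–Fibonacci identity (a² + b²)(c² + d²) = (ac − bd)² + (ad + bc)² = (ac + bd)² + (ad − bc)²:
  13 · 149 = 1937: from (2² + 3²)(7² + 10²), take (2·7 − 3·10, 2·10 + 3·7) = (14 − 30, 20 + 21) = (-16, 41); dropping signs (only squares matter) gives (16, 41); check 16² + 41² = 256 + 1681 = 1937 ✓.
Step 4: Order so x ≤ y and verify: 16² + 41² = 256 + 1681 = 1937 = n. ✓

n = 1937 = 16² + 41² (one valid representation with x ≤ y).


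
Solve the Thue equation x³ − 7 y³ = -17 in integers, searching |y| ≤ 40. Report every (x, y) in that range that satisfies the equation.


The equation is x³ - 7y³ = -17. For fixed y, x³ = 7·y³ − 17, so a solution requires the RHS to be a perfect cube.
Strategy: iterate y from -40 to 40, compute RHS = 7·y³ − 17, and check whether it is a (positive or negative) perfect cube.
Check small values of y:
  y = 0: RHS = -17 is not a perfect cube.
  y = 1: RHS = -10 is not a perfect cube.
  y = -1: RHS = -24 is not a perfect cube.
  y = 2: RHS = 39 is not a perfect cube.
  y = -2: RHS = -73 is not a perfect cube.
  y = 3: RHS = 172 is not a perfect cube.
  y = -3: RHS = -206 is not a perfect cube.
Continuing the search up to |y| = 40 finds no solutions either.
No (x, y) in the scanned range satisfies the equation.

No integer solutions with |y| ≤ 40.


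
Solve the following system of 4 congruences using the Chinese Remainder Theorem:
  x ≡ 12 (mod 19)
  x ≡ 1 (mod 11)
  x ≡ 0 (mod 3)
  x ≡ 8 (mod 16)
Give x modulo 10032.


Product of moduli M = 19 · 11 · 3 · 16 = 10032.
Merge one congruence at a time:
  Start: x ≡ 12 (mod 19).
  Combine with x ≡ 1 (mod 11); new modulus lcm = 209.
    Write x = 12 + 19·t and substitute into x ≡ 1 (mod 11): 19·t ≡ 1 − 12 = -11 (mod 11).
    Reduce coefficients mod 11: 8·t ≡ 0 (mod 11).
    The inverse of 8 mod 11 is 7 (since 8·7 = 56 = 5·11 + 1), so t ≡ 7·0 = 0 ≡ 0 (mod 11).
    Then x = 12 + 19·0 = 12, valid modulo lcm(19, 11) = 209: x ≡ 12 (mod 209).
  Combine with x ≡ 0 (mod 3); new modulus lcm = 627.
    Write x = 12 + 209·t and substitute into x ≡ 0 (mod 3): 209·t ≡ 0 − 12 = -12 (mod 3).
    Reduce coefficients mod 3: 2·t ≡ 0 (mod 3).
    The inverse of 2 mod 3 is 2 (since 2·2 = 4 = 1·3 + 1), so t ≡ 2·0 = 0 ≡ 0 (mod 3).
    Then x = 12 + 209·0 = 12, valid modulo lcm(209, 3) = 627: x ≡ 12 (mod 627).
  Combine with x ≡ 8 (mod 16); new modulus lcm = 10032.
    Write x = 12 + 627·t and substitute into x ≡ 8 (mod 16): 627·t ≡ 8 − 12 = -4 (mod 16).
    Reduce coefficients mod 16: 3·t ≡ 12 (mod 16).
    The inverse of 3 mod 16 is 11 (since 3·11 = 33 = 2·16 + 1), so t ≡ 11·12 = 132 ≡ 4 (mod 16).
    Then x = 12 + 627·4 = 2520, valid modulo lcm(627, 16) = 10032: x ≡ 2520 (mod 10032).
Verify against each original: 2520 mod 19 = 12, 2520 mod 11 = 1, 2520 mod 3 = 0, 2520 mod 16 = 8.

x ≡ 2520 (mod 10032).


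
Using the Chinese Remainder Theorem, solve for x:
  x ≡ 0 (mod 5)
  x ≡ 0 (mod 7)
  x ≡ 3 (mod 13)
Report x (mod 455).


Moduli 5, 7, 13 are pairwise coprime; by CRT there is a unique solution modulo M = 5 · 7 · 13 = 455.
Solve pairwise, accumulating the modulus:
  Start with x ≡ 0 (mod 5).
  Combine with x ≡ 0 (mod 7): since gcd(5, 7) = 1, we get a unique residue mod 35.
    Write x = 0 + 5·t and substitute into x ≡ 0 (mod 7): 5·t ≡ 0 − 0 = 0 (mod 7).
    The inverse of 5 mod 7 is 3 (since 5·3 = 15 = 2·7 + 1), so t ≡ 3·0 = 0 ≡ 0 (mod 7).
    Then x = 0 + 5·0 = 0, valid modulo lcm(5, 7) = 35: x ≡ 0 (mod 35).
  Combine with x ≡ 3 (mod 13): since gcd(35, 13) = 1, we get a unique residue mod 455.
    Write x = 0 + 35·t and substitute into x ≡ 3 (mod 13): 35·t ≡ 3 − 0 = 3 (mod 13).
    Reduce coefficients mod 13: 9·t ≡ 3 (mod 13).
    The inverse of 9 mod 13 is 3 (since 9·3 = 27 = 2·13 + 1), so t ≡ 3·3 = 9 ≡ 9 (mod 13).
    Then x = 0 + 35·9 = 315, valid modulo lcm(35, 13) = 455: x ≡ 315 (mod 455).
Verify: 315 mod 5 = 0 ✓, 315 mod 7 = 0 ✓, 315 mod 13 = 3 ✓.

x ≡ 315 (mod 455).


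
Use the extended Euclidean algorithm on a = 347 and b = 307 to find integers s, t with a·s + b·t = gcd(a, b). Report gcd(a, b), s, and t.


Euclidean algorithm on (347, 307) — divide until remainder is 0:
  347 = 1 · 307 + 40
  307 = 7 · 40 + 27
  40 = 1 · 27 + 13
  27 = 2 · 13 + 1
  13 = 13 · 1 + 0
gcd(347, 307) = 1.
Track Bezout coefficients alongside the remainders: start with r₀ = 347 = a·1 + b·0 (s = 1, t = 0) and r₁ = 307 = a·0 + b·1 (s = 0, t = 1); each new remainder r_{k+1} = r_{k-1} − q_k·r_k inherits s_{k+1} = s_{k-1} − q_k·s_k, t_{k+1} = t_{k-1} − q_k·t_k, so r_k = a·s_k + b·t_k at every step:
  q = 1: r = 40, s = 1 − 1·0 = 1, t = 0 − 1·1 = -1  (check: 347·1 + 307·(-1) = 40)
  q = 7: r = 27, s = 0 − 7·1 = -7, t = 1 − 7·(-1) = 8  (check: 347·(-7) + 307·8 = 27)
  q = 1: r = 13, s = 1 − 1·(-7) = 8, t = -1 − 1·8 = -9  (check: 347·8 + 307·(-9) = 13)
  q = 2: r = 1, s = -7 − 2·8 = -23, t = 8 − 2·(-9) = 26  (check: 347·(-23) + 307·26 = 1)
The row with r = 1 (the gcd) gives the Bezout coefficients s = -23, t = 26.
Result: 347 · (-23) + 307 · (26) = 1.

gcd(347, 307) = 1; s = -23, t = 26 (check: 347·(-23) + 307·26 = 1).


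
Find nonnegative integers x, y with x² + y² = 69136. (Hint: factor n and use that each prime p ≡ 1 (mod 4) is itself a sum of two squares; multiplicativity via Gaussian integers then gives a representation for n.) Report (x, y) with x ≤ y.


Step 1: Factor n = 69136 = 2^4 · 29 · 149.
Step 2: Check the mod-4 condition on each prime factor: 2 = 2 (special); 29 ≡ 1 (mod 4), exponent 1; 149 ≡ 1 (mod 4), exponent 1.
All primes ≡ 3 (mod 4) appear to even exponent (or don't appear), so by the two-squares theorem n IS expressible as a sum of two squares.
Step 3: Build a representation. Group n = k² · m with k = 4 and m = 29 · 149 = 4321 (a product of primes ≡ 1 (mod 4)); a representation of m scales to one of n via (k·x)² + (k·y)² = k²(x² + y²). Each prime p ≡ 1 (mod 4) is itself a sum of two squares; find a² by testing p − a² for a perfect square:
  29: 29 − 1² = 28, 29 − 2² = 25 = 5² ⇒ 29 = 2² + 5².
  149: 149 − 1² = 148, 149 − 2² = 145, 149 − 3² = 140, 149 − 4² = 133, 149 − 5² = 124, 149 − 6² = 113, 149 − 7² = 100 = 10² ⇒ 149 = 7² + 10².
  Combine using the Brahmagupta–Fibonacci identity (a² + b²)(c² + d²) = (ac − bd)² + (ad + bc)² = (ac + bd)² + (ad − bc)²:
  29 · 149 = 4321: from (2² + 5²)(7² + 10²), take (2·7 − 5·10, 2·10 + 5·7) = (14 − 50, 20 + 35) = (-36, 55); dropping signs (only squares matter) gives (36, 55); check 36² + 55² = 1296 + 3025 = 4321 ✓.
  Scale by k = 4: (4·36, 4·55) = (144, 220).
Step 4: Order so x ≤ y and verify: 144² + 220² = 20736 + 48400 = 69136 = n. ✓

n = 69136 = 144² + 220² (one valid representation with x ≤ y).


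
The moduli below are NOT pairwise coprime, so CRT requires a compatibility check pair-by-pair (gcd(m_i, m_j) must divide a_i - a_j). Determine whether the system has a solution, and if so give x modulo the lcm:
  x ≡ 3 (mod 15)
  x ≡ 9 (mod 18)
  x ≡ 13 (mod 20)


Moduli 15, 18, 20 are not pairwise coprime, so CRT works modulo lcm(m_i) when all pairwise compatibility conditions hold.
Pairwise compatibility: gcd(m_i, m_j) must divide a_i - a_j for every pair.
Merge one congruence at a time:
  Start: x ≡ 3 (mod 15).
  Combine with x ≡ 9 (mod 18): gcd(15, 18) = 3; 9 - 3 = 6, which IS divisible by 3, so compatible.
    Write x = 3 + 15·t and substitute into x ≡ 9 (mod 18): 15·t ≡ 9 − 3 = 6 (mod 18).
    Divide the congruence (and modulus) by g = 3: 5·t ≡ 2 (mod 6).
    The inverse of 5 mod 6 is 5 (since 5·5 = 25 = 4·6 + 1), so t ≡ 5·2 = 10 ≡ 4 (mod 6).
    Then x = 3 + 15·4 = 63, valid modulo lcm(15, 18) = 90: x ≡ 63 (mod 90).
  Combine with x ≡ 13 (mod 20): gcd(90, 20) = 10; 13 - 63 = -50, which IS divisible by 10, so compatible.
    Write x = 63 + 90·t and substitute into x ≡ 13 (mod 20): 90·t ≡ 13 − 63 = -50 (mod 20).
    Divide the congruence (and modulus) by g = 10: 9·t ≡ -5 (mod 2).
    Reduce coefficients mod 2: 1·t ≡ 1 (mod 2).
    So t ≡ 1 (mod 2).
    Then x = 63 + 90·1 = 153, valid modulo lcm(90, 20) = 180: x ≡ 153 (mod 180).
Verify: 153 mod 15 = 3, 153 mod 18 = 9, 153 mod 20 = 13.

x ≡ 153 (mod 180).


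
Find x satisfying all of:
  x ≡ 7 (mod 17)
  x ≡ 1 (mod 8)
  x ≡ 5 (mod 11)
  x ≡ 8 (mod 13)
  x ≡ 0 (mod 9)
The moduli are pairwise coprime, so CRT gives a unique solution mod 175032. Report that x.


Product of moduli M = 17 · 8 · 11 · 13 · 9 = 175032.
Merge one congruence at a time:
  Start: x ≡ 7 (mod 17).
  Combine with x ≡ 1 (mod 8); new modulus lcm = 136.
    Write x = 7 + 17·t and substitute into x ≡ 1 (mod 8): 17·t ≡ 1 − 7 = -6 (mod 8).
    Reduce coefficients mod 8: 1·t ≡ 2 (mod 8).
    So t ≡ 2 (mod 8).
    Then x = 7 + 17·2 = 41, valid modulo lcm(17, 8) = 136: x ≡ 41 (mod 136).
  Combine with x ≡ 5 (mod 11); new modulus lcm = 1496.
    Write x = 41 + 136·t and substitute into x ≡ 5 (mod 11): 136·t ≡ 5 − 41 = -36 (mod 11).
    Reduce coefficients mod 11: 4·t ≡ 8 (mod 11).
    The inverse of 4 mod 11 is 3 (since 4·3 = 12 = 1·11 + 1), so t ≡ 3·8 = 24 ≡ 2 (mod 11).
    Then x = 41 + 136·2 = 313, valid modulo lcm(136, 11) = 1496: x ≡ 313 (mod 1496).
  Combine with x ≡ 8 (mod 13); new modulus lcm = 19448.
    Write x = 313 + 1496·t and substitute into x ≡ 8 (mod 13): 1496·t ≡ 8 − 313 = -305 (mod 13).
    Reduce coefficients mod 13: 1·t ≡ 7 (mod 13).
    So t ≡ 7 (mod 13).
    Then x = 313 + 1496·7 = 10785, valid modulo lcm(1496, 13) = 19448: x ≡ 10785 (mod 19448).
  Combine with x ≡ 0 (mod 9); new modulus lcm = 175032.
    Write x = 10785 + 19448·t and substitute into x ≡ 0 (mod 9): 19448·t ≡ 0 − 10785 = -10785 (mod 9).
    Reduce coefficients mod 9: 8·t ≡ 6 (mod 9).
    The inverse of 8 mod 9 is 8 (since 8·8 = 64 = 7·9 + 1), so t ≡ 8·6 = 48 ≡ 3 (mod 9).
    Then x = 10785 + 19448·3 = 69129, valid modulo lcm(19448, 9) = 175032: x ≡ 69129 (mod 175032).
Verify against each original: 69129 mod 17 = 7, 69129 mod 8 = 1, 69129 mod 11 = 5, 69129 mod 13 = 8, 69129 mod 9 = 0.

x ≡ 69129 (mod 175032).


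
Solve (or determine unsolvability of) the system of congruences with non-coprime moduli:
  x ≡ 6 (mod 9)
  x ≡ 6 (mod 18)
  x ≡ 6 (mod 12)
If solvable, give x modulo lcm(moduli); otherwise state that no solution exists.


Moduli 9, 18, 12 are not pairwise coprime, so CRT works modulo lcm(m_i) when all pairwise compatibility conditions hold.
Pairwise compatibility: gcd(m_i, m_j) must divide a_i - a_j for every pair.
Merge one congruence at a time:
  Start: x ≡ 6 (mod 9).
  Combine with x ≡ 6 (mod 18): gcd(9, 18) = 9; 6 - 6 = 0, which IS divisible by 9, so compatible.
    Write x = 6 + 9·t and substitute into x ≡ 6 (mod 18): 9·t ≡ 6 − 6 = 0 (mod 18).
    Divide the congruence (and modulus) by g = 9: 1·t ≡ 0 (mod 2).
    So t ≡ 0 (mod 2).
    Then x = 6 + 9·0 = 6, valid modulo lcm(9, 18) = 18: x ≡ 6 (mod 18).
  Combine with x ≡ 6 (mod 12): gcd(18, 12) = 6; 6 - 6 = 0, which IS divisible by 6, so compatible.
    Write x = 6 + 18·t and substitute into x ≡ 6 (mod 12): 18·t ≡ 6 − 6 = 0 (mod 12).
    Divide the congruence (and modulus) by g = 6: 3·t ≡ 0 (mod 2).
    Reduce coefficients mod 2: 1·t ≡ 0 (mod 2).
    So t ≡ 0 (mod 2).
    Then x = 6 + 18·0 = 6, valid modulo lcm(18, 12) = 36: x ≡ 6 (mod 36).
Verify: 6 mod 9 = 6, 6 mod 18 = 6, 6 mod 12 = 6.

x ≡ 6 (mod 36).


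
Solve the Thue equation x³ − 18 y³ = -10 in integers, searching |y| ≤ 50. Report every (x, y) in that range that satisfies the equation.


The equation is x³ - 18y³ = -10. For fixed y, x³ = 18·y³ − 10, so a solution requires the RHS to be a perfect cube.
Strategy: iterate y from -50 to 50, compute RHS = 18·y³ − 10, and check whether it is a (positive or negative) perfect cube.
Check small values of y:
  y = 0: RHS = -10 is not a perfect cube.
  y = 1: RHS = 8 = (2)³ ⇒ x = 2 works.
  y = -1: RHS = -28 is not a perfect cube.
  y = 2: RHS = 134 is not a perfect cube.
  y = -2: RHS = -154 is not a perfect cube.
  y = 3: RHS = 476 is not a perfect cube.
  y = -3: RHS = -496 is not a perfect cube.
Continuing the search up to |y| = 50 finds no further solutions beyond those listed.
Collected solutions: (2, 1).

Solutions (with |y| ≤ 50): (2, 1).


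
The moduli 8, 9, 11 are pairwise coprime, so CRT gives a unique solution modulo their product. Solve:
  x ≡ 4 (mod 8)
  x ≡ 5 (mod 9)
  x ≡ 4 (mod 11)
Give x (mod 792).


Moduli 8, 9, 11 are pairwise coprime; by CRT there is a unique solution modulo M = 8 · 9 · 11 = 792.
Solve pairwise, accumulating the modulus:
  Start with x ≡ 4 (mod 8).
  Combine with x ≡ 5 (mod 9): since gcd(8, 9) = 1, we get a unique residue mod 72.
    Write x = 4 + 8·t and substitute into x ≡ 5 (mod 9): 8·t ≡ 5 − 4 = 1 (mod 9).
    The inverse of 8 mod 9 is 8 (since 8·8 = 64 = 7·9 + 1), so t ≡ 8·1 = 8 ≡ 8 (mod 9).
    Then x = 4 + 8·8 = 68, valid modulo lcm(8, 9) = 72: x ≡ 68 (mod 72).
  Combine with x ≡ 4 (mod 11): since gcd(72, 11) = 1, we get a unique residue mod 792.
    Write x = 68 + 72·t and substitute into x ≡ 4 (mod 11): 72·t ≡ 4 − 68 = -64 (mod 11).
    Reduce coefficients mod 11: 6·t ≡ 2 (mod 11).
    The inverse of 6 mod 11 is 2 (since 6·2 = 12 = 1·11 + 1), so t ≡ 2·2 = 4 ≡ 4 (mod 11).
    Then x = 68 + 72·4 = 356, valid modulo lcm(72, 11) = 792: x ≡ 356 (mod 792).
Verify: 356 mod 8 = 4 ✓, 356 mod 9 = 5 ✓, 356 mod 11 = 4 ✓.

x ≡ 356 (mod 792).


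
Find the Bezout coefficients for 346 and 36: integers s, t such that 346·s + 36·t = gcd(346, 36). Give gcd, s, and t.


Euclidean algorithm on (346, 36) — divide until remainder is 0:
  346 = 9 · 36 + 22
  36 = 1 · 22 + 14
  22 = 1 · 14 + 8
  14 = 1 · 8 + 6
  8 = 1 · 6 + 2
  6 = 3 · 2 + 0
gcd(346, 36) = 2.
Track Bezout coefficients alongside the remainders: start with r₀ = 346 = a·1 + b·0 (s = 1, t = 0) and r₁ = 36 = a·0 + b·1 (s = 0, t = 1); each new remainder r_{k+1} = r_{k-1} − q_k·r_k inherits s_{k+1} = s_{k-1} − q_k·s_k, t_{k+1} = t_{k-1} − q_k·t_k, so r_k = a·s_k + b·t_k at every step:
  q = 9: r = 22, s = 1 − 9·0 = 1, t = 0 − 9·1 = -9  (check: 346·1 + 36·(-9) = 22)
  q = 1: r = 14, s = 0 − 1·1 = -1, t = 1 − 1·(-9) = 10  (check: 346·(-1) + 36·10 = 14)
  q = 1: r = 8, s = 1 − 1·(-1) = 2, t = -9 − 1·10 = -19  (check: 346·2 + 36·(-19) = 8)
  q = 1: r = 6, s = -1 − 1·2 = -3, t = 10 − 1·(-19) = 29  (check: 346·(-3) + 36·29 = 6)
  q = 1: r = 2, s = 2 − 1·(-3) = 5, t = -19 − 1·29 = -48  (check: 346·5 + 36·(-48) = 2)
The row with r = 2 (the gcd) gives the Bezout coefficients s = 5, t = -48.
Result: 346 · (5) + 36 · (-48) = 2.

gcd(346, 36) = 2; s = 5, t = -48 (check: 346·5 + 36·(-48) = 2).


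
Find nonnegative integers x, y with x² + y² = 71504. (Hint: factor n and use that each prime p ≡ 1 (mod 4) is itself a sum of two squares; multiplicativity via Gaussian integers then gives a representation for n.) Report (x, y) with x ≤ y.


Step 1: Factor n = 71504 = 2^4 · 41 · 109.
Step 2: Check the mod-4 condition on each prime factor: 2 = 2 (special); 41 ≡ 1 (mod 4), exponent 1; 109 ≡ 1 (mod 4), exponent 1.
All primes ≡ 3 (mod 4) appear to even exponent (or don't appear), so by the two-squares theorem n IS expressible as a sum of two squares.
Step 3: Build a representation. Group n = k² · m with k = 4 and m = 41 · 109 = 4469 (a product of primes ≡ 1 (mod 4)); a representation of m scales to one of n via (k·x)² + (k·y)² = k²(x² + y²). Each prime p ≡ 1 (mod 4) is itself a sum of two squares; find a² by testing p − a² for a perfect square:
  41: 41 − 1² = 40, 41 − 2² = 37, 41 − 3² = 32, 41 − 4² = 25 = 5² ⇒ 41 = 4² + 5².
  109: 109 − 1² = 108, 109 − 2² = 105, 109 − 3² = 100 = 10² ⇒ 109 = 3² + 10².
  Combine using the Brahmagupta–Fibonacci identity (a² + b²)(c² + d²) = (ac − bd)² + (ad + bc)² = (ac + bd)² + (ad − bc)²:
  41 · 109 = 4469: from (4² + 5²)(3² + 10²), take (4·3 − 5·10, 4·10 + 5·3) = (12 − 50, 40 + 15) = (-38, 55); dropping signs (only squares matter) gives (38, 55); check 38² + 55² = 1444 + 3025 = 4469 ✓.
  Scale by k = 4: (4·38, 4·55) = (152, 220).
Step 4: Order so x ≤ y and verify: 152² + 220² = 23104 + 48400 = 71504 = n. ✓

n = 71504 = 152² + 220² (one valid representation with x ≤ y).
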